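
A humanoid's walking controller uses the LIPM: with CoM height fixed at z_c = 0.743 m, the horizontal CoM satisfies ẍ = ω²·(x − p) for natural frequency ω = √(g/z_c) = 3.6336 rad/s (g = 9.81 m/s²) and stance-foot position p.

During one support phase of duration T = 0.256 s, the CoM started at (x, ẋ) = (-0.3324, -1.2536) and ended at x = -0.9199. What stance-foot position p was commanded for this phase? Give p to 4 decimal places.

p = 0.1372

ωT = 3.6336·0.256 = 0.930202; cosh(ωT) = 1.464747, sinh(ωT) = 1.070273
x(T) = p + (x₀−p)·cosh(ωT) + (ẋ₀/ω)·sinh(ωT) ⇒ p·(1 − cosh) = x(T) − x₀·cosh − (ẋ₀/ω)·sinh
numerator   = -0.9199 − (-0.3324)·1.464747 − (-1.2536/3.6336)·1.070273 = -0.063771
denominator = 1 − 1.464747 = -0.464747
p = -0.063771 / -0.464747 = 0.1372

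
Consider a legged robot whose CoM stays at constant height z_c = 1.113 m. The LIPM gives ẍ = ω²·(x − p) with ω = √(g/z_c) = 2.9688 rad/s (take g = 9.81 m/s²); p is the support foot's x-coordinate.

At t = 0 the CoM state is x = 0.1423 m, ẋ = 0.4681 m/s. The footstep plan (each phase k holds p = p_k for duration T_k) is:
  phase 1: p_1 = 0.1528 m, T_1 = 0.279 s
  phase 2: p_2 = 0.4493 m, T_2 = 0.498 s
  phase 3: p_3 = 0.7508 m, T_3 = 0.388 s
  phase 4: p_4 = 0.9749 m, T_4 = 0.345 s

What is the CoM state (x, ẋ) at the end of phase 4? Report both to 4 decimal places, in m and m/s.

phase 1: p=0.1528, T=0.279, ωT=0.828295, cosh=1.363103, sinh=0.926310; start (x,ẋ)=(0.142300, 0.468100) → end (x,ẋ)=(0.284542, 0.609193)
phase 2: p=0.4493, T=0.498, ωT=1.478462, cosh=2.307092, sinh=2.079104; start (x,ẋ)=(0.284542, 0.609193) → end (x,ẋ)=(0.495816, 0.388502)
phase 3: p=0.7508, T=0.388, ωT=1.151894, cosh=1.740109, sinh=1.424072; start (x,ẋ)=(0.495816, 0.388502) → end (x,ẋ)=(0.493457, -0.401981)
phase 4: p=0.9749, T=0.345, ωT=1.024236, cosh=1.572019, sinh=1.212948; start (x,ẋ)=(0.493457, -0.401981) → end (x,ẋ)=(0.053827, -2.365599)

x = 0.0538, ẋ = -2.3656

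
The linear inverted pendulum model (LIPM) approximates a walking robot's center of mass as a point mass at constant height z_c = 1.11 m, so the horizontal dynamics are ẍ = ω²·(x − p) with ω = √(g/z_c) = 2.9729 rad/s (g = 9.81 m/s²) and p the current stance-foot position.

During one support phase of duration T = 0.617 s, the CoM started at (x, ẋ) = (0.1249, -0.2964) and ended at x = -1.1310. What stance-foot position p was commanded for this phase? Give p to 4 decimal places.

p = 0.5555

ωT = 2.9729·0.617 = 1.834279; cosh(ωT) = 3.210175, sinh(ωT) = 3.050446
x(T) = p + (x₀−p)·cosh(ωT) + (ẋ₀/ω)·sinh(ωT) ⇒ p·(1 − cosh) = x(T) − x₀·cosh − (ẋ₀/ω)·sinh
numerator   = -1.1310 − (0.1249)·3.210175 − (-0.2964/2.9729)·3.050446 = -1.227819
denominator = 1 − 3.210175 = -2.210175
p = -1.227819 / -2.210175 = 0.5555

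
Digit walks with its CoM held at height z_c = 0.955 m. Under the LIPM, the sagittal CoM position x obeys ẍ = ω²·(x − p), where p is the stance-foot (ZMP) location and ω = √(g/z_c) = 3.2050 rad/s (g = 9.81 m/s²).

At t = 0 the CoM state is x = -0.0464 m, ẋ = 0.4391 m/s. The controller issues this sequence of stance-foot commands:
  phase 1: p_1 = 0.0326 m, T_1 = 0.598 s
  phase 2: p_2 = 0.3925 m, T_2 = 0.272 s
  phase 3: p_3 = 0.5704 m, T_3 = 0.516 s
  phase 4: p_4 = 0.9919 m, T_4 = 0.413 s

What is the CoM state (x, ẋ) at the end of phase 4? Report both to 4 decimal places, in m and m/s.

phase 1: p=0.0326, T=0.598, ωT=1.916590, cosh=3.472423, sinh=3.325315; start (x,ẋ)=(-0.046400, 0.439100) → end (x,ẋ)=(0.213862, 0.682788)
phase 2: p=0.3925, T=0.272, ωT=0.871760, cosh=1.404665, sinh=0.986450; start (x,ẋ)=(0.213862, 0.682788) → end (x,ẋ)=(0.351726, 0.394312)
phase 3: p=0.5704, T=0.516, ωT=1.653780, cosh=2.709012, sinh=2.517687; start (x,ẋ)=(0.351726, 0.394312) → end (x,ẋ)=(0.287760, -0.696328)
phase 4: p=0.9919, T=0.413, ωT=1.323665, cosh=2.011662, sinh=1.745504; start (x,ẋ)=(0.287760, -0.696328) → end (x,ẋ)=(-0.803825, -5.339974)

x = -0.8038, ẋ = -5.3400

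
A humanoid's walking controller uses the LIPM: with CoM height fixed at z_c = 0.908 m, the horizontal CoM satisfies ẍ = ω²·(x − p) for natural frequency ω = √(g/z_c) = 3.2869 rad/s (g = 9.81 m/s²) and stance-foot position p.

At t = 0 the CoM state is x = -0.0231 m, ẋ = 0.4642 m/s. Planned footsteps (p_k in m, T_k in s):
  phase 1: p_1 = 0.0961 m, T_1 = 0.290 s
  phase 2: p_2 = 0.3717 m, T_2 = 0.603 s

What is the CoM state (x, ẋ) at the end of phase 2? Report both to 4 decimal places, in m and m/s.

phase 1: p=0.0961, T=0.290, ωT=0.953201, cosh=1.489752, sinh=1.104247; start (x,ẋ)=(-0.023100, 0.464200) → end (x,ẋ)=(0.074471, 0.258901)
phase 2: p=0.3717, T=0.603, ωT=1.982001, cosh=3.697521, sinh=3.559727; start (x,ẋ)=(0.074471, 0.258901) → end (x,ẋ)=(-0.446918, -2.520423)

x = -0.4469, ẋ = -2.5204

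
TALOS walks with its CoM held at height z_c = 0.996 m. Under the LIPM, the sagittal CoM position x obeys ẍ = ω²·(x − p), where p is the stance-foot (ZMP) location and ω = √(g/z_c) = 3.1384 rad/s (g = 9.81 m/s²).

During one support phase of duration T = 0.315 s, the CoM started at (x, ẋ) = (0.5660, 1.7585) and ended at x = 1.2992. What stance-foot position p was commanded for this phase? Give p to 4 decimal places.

p = 0.4064

ωT = 3.1384·0.315 = 0.988596; cosh(ωT) = 1.529779, sinh(ωT) = 1.157680
x(T) = p + (x₀−p)·cosh(ωT) + (ẋ₀/ω)·sinh(ωT) ⇒ p·(1 − cosh) = x(T) − x₀·cosh − (ẋ₀/ω)·sinh
numerator   = 1.2992 − (0.5660)·1.529779 − (1.7585/3.1384)·1.157680 = -0.215323
denominator = 1 − 1.529779 = -0.529779
p = -0.215323 / -0.529779 = 0.4064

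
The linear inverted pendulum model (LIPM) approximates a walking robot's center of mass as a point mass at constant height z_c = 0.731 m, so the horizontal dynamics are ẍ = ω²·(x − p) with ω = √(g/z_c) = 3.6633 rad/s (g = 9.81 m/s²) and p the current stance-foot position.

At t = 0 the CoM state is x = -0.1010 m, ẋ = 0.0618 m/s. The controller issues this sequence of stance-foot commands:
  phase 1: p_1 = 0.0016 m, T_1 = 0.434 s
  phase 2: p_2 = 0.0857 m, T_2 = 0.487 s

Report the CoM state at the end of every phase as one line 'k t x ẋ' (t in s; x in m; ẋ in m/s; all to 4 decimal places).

phase 1: p=0.0016, T=0.434, ωT=1.589872, cosh=2.553537, sinh=2.349585; start (x,ẋ)=(-0.101000, 0.061800) → end (x,ẋ)=(-0.220755, -0.725294)
phase 2: p=0.0857, T=0.487, ωT=1.784027, cosh=3.060873, sinh=2.892912; start (x,ẋ)=(-0.220755, -0.725294) → end (x,ẋ)=(-1.425086, -5.467724)

1 0.4340 -0.2208 -0.7253
2 0.9210 -1.4251 -5.4677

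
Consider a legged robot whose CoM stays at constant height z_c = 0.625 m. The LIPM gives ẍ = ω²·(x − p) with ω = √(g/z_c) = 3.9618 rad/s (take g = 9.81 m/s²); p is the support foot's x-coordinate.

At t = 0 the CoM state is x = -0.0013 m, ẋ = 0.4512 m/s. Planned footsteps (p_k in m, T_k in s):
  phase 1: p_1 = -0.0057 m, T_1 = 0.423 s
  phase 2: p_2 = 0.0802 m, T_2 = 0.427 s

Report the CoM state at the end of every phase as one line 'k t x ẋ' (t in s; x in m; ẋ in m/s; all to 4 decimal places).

1 0.4230 0.3001 1.2926
2 0.8500 1.5528 5.9118

phase 1: p=-0.0057, T=0.423, ωT=1.675841, cosh=2.765220, sinh=2.578069; start (x,ẋ)=(-0.001300, 0.451200) → end (x,ẋ)=(0.300077, 1.292608)
phase 2: p=0.0802, T=0.427, ωT=1.691689, cosh=2.806424, sinh=2.622216; start (x,ẋ)=(0.300077, 1.292608) → end (x,ẋ)=(1.552813, 5.911842)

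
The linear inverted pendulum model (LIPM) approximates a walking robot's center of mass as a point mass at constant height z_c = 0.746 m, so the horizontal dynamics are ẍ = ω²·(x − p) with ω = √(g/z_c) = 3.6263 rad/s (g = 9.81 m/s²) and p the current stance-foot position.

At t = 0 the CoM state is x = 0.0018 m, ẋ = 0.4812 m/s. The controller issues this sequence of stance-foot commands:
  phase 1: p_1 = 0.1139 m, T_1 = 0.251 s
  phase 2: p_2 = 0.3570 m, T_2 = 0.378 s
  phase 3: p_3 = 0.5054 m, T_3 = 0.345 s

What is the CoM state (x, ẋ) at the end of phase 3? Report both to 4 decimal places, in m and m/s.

x = -1.1080, ẋ = -5.6066

phase 1: p=0.1139, T=0.251, ωT=0.910201, cosh=1.443633, sinh=1.041190; start (x,ẋ)=(0.001800, 0.481200) → end (x,ẋ)=(0.090232, 0.271424)
phase 2: p=0.3570, T=0.378, ωT=1.370741, cosh=2.096094, sinh=1.842175; start (x,ẋ)=(0.090232, 0.271424) → end (x,ẋ)=(-0.064287, -1.213157)
phase 3: p=0.5054, T=0.345, ωT=1.251073, cosh=1.890145, sinh=1.603947; start (x,ẋ)=(-0.064287, -1.213157) → end (x,ẋ)=(-1.107981, -5.606564)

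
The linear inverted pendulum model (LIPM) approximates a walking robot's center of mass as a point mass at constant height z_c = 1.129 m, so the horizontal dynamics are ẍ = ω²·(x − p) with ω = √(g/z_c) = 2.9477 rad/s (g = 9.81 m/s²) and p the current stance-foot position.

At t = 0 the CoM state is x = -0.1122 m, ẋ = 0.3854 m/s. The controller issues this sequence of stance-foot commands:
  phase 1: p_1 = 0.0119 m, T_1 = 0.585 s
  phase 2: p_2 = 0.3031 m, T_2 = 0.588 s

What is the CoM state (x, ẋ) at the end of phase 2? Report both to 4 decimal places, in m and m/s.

x = -0.4451, ẋ = -2.0302

phase 1: p=0.0119, T=0.585, ωT=1.724405, cosh=2.893729, sinh=2.715450; start (x,ẋ)=(-0.112200, 0.385400) → end (x,ẋ)=(0.007822, 0.121906)
phase 2: p=0.3031, T=0.588, ωT=1.733248, cosh=2.917856, sinh=2.741146; start (x,ẋ)=(0.007822, 0.121906) → end (x,ẋ)=(-0.445114, -2.030162)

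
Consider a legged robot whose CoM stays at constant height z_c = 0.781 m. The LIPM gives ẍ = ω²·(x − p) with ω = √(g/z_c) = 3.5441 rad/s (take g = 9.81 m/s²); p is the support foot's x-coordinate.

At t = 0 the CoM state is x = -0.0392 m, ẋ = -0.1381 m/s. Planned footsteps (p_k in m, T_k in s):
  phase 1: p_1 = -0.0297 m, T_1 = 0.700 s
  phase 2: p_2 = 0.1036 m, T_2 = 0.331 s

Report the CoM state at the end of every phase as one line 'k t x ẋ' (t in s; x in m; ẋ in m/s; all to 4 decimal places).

1 0.7000 -0.3181 -1.0308
2 1.0310 -1.0681 -4.0092

phase 1: p=-0.0297, T=0.700, ωT=2.480870, cosh=6.017664, sinh=5.933994; start (x,ẋ)=(-0.039200, -0.138100) → end (x,ẋ)=(-0.318093, -1.030831)
phase 2: p=0.1036, T=0.331, ωT=1.173097, cosh=1.770697, sinh=1.461290; start (x,ẋ)=(-0.318093, -1.030831) → end (x,ẋ)=(-1.068118, -4.009218)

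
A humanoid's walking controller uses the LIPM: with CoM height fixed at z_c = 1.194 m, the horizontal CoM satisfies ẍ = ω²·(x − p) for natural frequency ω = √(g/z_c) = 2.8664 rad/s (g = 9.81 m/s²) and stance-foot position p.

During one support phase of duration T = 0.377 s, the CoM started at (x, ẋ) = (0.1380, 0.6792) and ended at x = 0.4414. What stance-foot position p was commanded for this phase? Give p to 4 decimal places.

p = 0.1465

ωT = 2.8664·0.377 = 1.080633; cosh(ωT) = 1.642962, sinh(ωT) = 1.303581
x(T) = p + (x₀−p)·cosh(ωT) + (ẋ₀/ω)·sinh(ωT) ⇒ p·(1 − cosh) = x(T) − x₀·cosh − (ẋ₀/ω)·sinh
numerator   = 0.4414 − (0.1380)·1.642962 − (0.6792/2.8664)·1.303581 = -0.094215
denominator = 1 − 1.642962 = -0.642962
p = -0.094215 / -0.642962 = 0.1465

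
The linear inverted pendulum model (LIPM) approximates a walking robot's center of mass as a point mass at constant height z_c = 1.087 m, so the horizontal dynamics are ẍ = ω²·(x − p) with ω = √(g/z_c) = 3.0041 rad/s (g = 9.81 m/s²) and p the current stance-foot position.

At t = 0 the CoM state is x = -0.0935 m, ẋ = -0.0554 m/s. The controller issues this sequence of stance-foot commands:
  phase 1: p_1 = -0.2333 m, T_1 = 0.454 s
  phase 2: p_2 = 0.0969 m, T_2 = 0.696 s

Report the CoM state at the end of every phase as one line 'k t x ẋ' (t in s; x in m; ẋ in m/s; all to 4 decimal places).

1 0.4540 0.0243 0.6522
2 1.1500 0.6635 1.8097

phase 1: p=-0.2333, T=0.454, ωT=1.363861, cosh=2.083469, sinh=1.827798; start (x,ẋ)=(-0.093500, -0.055400) → end (x,ẋ)=(0.024262, 0.652202)
phase 2: p=0.0969, T=0.696, ωT=2.090854, cosh=4.107700, sinh=3.984119; start (x,ẋ)=(0.024262, 0.652202) → end (x,ẋ)=(0.663492, 1.809665)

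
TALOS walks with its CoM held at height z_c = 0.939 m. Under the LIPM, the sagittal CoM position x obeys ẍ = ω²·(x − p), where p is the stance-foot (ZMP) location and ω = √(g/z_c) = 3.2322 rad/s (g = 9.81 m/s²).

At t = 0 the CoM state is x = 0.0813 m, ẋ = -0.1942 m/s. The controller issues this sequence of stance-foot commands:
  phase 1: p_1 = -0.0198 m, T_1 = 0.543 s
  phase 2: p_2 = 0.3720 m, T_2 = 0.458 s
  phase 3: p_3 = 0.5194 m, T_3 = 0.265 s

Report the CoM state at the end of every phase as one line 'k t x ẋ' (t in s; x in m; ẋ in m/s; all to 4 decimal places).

phase 1: p=-0.0198, T=0.543, ωT=1.755085, cosh=2.978415, sinh=2.805522; start (x,ẋ)=(0.081300, -0.194200) → end (x,ẋ)=(0.112754, 0.338368)
phase 2: p=0.3720, T=0.458, ωT=1.480348, cosh=2.311016, sinh=2.083457; start (x,ẋ)=(0.112754, 0.338368) → end (x,ẋ)=(-0.009012, -0.963830)
phase 3: p=0.5194, T=0.265, ωT=0.856533, cosh=1.389807, sinh=0.965175; start (x,ẋ)=(-0.009012, -0.963830) → end (x,ẋ)=(-0.502803, -2.987993)

1 0.5430 0.1128 0.3384
2 1.0010 -0.0090 -0.9638
3 1.2660 -0.5028 -2.9880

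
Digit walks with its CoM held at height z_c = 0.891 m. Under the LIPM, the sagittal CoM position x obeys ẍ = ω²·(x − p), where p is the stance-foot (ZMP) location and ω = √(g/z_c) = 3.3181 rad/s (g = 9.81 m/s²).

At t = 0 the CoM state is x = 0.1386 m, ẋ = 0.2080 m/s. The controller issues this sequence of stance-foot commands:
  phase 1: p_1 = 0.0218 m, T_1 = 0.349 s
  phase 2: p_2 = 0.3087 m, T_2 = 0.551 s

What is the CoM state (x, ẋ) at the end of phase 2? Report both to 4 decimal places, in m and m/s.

x = 1.1723, ẋ = 3.0094

phase 1: p=0.0218, T=0.349, ωT=1.158017, cosh=1.748861, sinh=1.434753; start (x,ẋ)=(0.138600, 0.208000) → end (x,ẋ)=(0.316007, 0.919807)
phase 2: p=0.3087, T=0.551, ωT=1.828273, cosh=3.191911, sinh=3.031220; start (x,ẋ)=(0.316007, 0.919807) → end (x,ẋ)=(1.172303, 3.009431)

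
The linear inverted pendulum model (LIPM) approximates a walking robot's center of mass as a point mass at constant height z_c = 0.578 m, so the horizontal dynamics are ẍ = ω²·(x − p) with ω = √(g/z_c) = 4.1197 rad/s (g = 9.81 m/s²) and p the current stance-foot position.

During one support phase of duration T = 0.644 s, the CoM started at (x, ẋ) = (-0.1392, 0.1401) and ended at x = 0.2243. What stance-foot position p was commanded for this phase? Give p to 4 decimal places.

p = -0.1593

ωT = 4.1197·0.644 = 2.653087; cosh(ωT) = 7.134115, sinh(ωT) = 7.063682
x(T) = p + (x₀−p)·cosh(ωT) + (ẋ₀/ω)·sinh(ωT) ⇒ p·(1 − cosh) = x(T) − x₀·cosh − (ẋ₀/ω)·sinh
numerator   = 0.2243 − (-0.1392)·7.134115 − (0.1401/4.1197)·7.063682 = 0.977152
denominator = 1 − 7.134115 = -6.134115
p = 0.977152 / -6.134115 = -0.1593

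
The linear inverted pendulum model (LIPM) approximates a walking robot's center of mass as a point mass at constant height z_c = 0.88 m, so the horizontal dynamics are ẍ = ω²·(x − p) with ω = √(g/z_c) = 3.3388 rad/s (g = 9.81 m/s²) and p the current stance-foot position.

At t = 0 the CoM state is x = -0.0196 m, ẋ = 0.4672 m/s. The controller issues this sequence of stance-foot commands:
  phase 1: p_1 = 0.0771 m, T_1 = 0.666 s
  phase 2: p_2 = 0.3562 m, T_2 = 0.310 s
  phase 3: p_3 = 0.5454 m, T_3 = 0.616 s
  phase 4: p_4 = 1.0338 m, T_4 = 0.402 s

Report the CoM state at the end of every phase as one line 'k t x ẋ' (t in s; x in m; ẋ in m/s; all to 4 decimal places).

phase 1: p=0.0771, T=0.666, ωT=2.223641, cosh=4.674564, sinh=4.566350; start (x,ẋ)=(-0.019600, 0.467200) → end (x,ẋ)=(0.264041, 0.709656)
phase 2: p=0.3562, T=0.310, ωT=1.035028, cosh=1.585201, sinh=1.229984; start (x,ẋ)=(0.264041, 0.709656) → end (x,ẋ)=(0.471541, 0.746481)
phase 3: p=0.5454, T=0.616, ωT=2.056701, cosh=3.974001, sinh=3.846126; start (x,ẋ)=(0.471541, 0.746481) → end (x,ẋ)=(1.111792, 2.018060)
phase 4: p=1.0338, T=0.402, ωT=1.342198, cosh=2.044358, sinh=1.783087; start (x,ẋ)=(1.111792, 2.018060) → end (x,ẋ)=(2.270989, 4.589952)

1 0.6660 0.2640 0.7097
2 0.9760 0.4715 0.7465
3 1.5920 1.1118 2.0181
4 1.9940 2.2710 4.5900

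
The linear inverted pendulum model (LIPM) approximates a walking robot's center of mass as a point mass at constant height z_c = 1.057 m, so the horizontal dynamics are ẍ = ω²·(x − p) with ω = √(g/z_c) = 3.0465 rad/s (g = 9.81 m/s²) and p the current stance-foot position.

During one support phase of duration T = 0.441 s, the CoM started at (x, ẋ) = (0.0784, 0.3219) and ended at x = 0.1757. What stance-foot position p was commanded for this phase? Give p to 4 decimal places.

p = 0.1657

ωT = 3.0465·0.441 = 1.343506; cosh(ωT) = 2.046694, sinh(ωT) = 1.785765
x(T) = p + (x₀−p)·cosh(ωT) + (ẋ₀/ω)·sinh(ωT) ⇒ p·(1 − cosh) = x(T) − x₀·cosh − (ẋ₀/ω)·sinh
numerator   = 0.1757 − (0.0784)·2.046694 − (0.3219/3.0465)·1.785765 = -0.173449
denominator = 1 − 2.046694 = -1.046694
p = -0.173449 / -1.046694 = 0.1657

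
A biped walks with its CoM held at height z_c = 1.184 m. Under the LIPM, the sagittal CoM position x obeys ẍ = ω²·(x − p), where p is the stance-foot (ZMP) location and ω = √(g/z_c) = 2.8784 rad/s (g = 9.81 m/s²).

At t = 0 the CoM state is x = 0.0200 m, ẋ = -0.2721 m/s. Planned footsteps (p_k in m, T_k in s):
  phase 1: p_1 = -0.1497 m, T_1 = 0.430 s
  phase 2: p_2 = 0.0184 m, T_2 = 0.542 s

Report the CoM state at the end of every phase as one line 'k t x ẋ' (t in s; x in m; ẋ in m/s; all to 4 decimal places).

1 0.4300 0.0182 0.2627
2 0.9720 0.2255 0.6514

phase 1: p=-0.1497, T=0.430, ωT=1.237712, cosh=1.868882, sinh=1.578834; start (x,ẋ)=(0.020000, -0.272100) → end (x,ẋ)=(0.018199, 0.262682)
phase 2: p=0.0184, T=0.542, ωT=1.560093, cosh=2.484690, sinh=2.274573; start (x,ẋ)=(0.018199, 0.262682) → end (x,ẋ)=(0.225478, 0.651369)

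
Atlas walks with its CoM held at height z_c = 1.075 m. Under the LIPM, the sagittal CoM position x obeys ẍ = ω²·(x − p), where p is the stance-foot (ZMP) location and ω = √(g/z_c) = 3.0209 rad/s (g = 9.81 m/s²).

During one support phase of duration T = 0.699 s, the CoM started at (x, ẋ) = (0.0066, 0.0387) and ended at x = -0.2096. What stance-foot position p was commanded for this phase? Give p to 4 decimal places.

p = 0.0907

ωT = 3.0209·0.699 = 2.111609; cosh(ωT) = 4.191284, sinh(ωT) = 4.070241
x(T) = p + (x₀−p)·cosh(ωT) + (ẋ₀/ω)·sinh(ωT) ⇒ p·(1 − cosh) = x(T) − x₀·cosh − (ẋ₀/ω)·sinh
numerator   = -0.2096 − (0.0066)·4.191284 − (0.0387/3.0209)·4.070241 = -0.289405
denominator = 1 − 4.191284 = -3.191284
p = -0.289405 / -3.191284 = 0.0907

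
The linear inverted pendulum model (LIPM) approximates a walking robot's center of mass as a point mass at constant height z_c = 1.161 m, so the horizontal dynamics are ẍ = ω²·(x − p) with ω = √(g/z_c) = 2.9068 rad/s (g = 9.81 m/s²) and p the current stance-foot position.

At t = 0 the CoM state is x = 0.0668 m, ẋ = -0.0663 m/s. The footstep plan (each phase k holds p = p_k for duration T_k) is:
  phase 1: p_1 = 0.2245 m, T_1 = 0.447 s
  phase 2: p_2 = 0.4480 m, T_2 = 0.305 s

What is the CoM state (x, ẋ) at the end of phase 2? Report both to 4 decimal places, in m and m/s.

phase 1: p=0.2245, T=0.447, ωT=1.299340, cosh=1.969793, sinh=1.697081; start (x,ẋ)=(0.066800, -0.066300) → end (x,ẋ)=(-0.124844, -0.908543)
phase 2: p=0.4480, T=0.305, ωT=0.886574, cosh=1.419433, sinh=1.007368; start (x,ẋ)=(-0.124844, -0.908543) → end (x,ẋ)=(-0.679975, -2.967029)

x = -0.6800, ẋ = -2.9670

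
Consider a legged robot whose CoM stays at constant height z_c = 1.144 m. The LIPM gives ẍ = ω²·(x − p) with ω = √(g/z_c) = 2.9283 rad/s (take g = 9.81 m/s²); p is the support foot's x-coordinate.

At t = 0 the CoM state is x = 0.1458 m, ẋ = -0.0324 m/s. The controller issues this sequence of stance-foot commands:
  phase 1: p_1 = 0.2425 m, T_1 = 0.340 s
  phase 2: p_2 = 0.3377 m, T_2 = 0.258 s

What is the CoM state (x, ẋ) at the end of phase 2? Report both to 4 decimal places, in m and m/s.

x = -0.1038, ẋ = -1.1185

phase 1: p=0.2425, T=0.340, ωT=0.995622, cosh=1.537950, sinh=1.168457; start (x,ẋ)=(0.145800, -0.032400) → end (x,ẋ)=(0.080852, -0.380698)
phase 2: p=0.3377, T=0.258, ωT=0.755501, cosh=1.299227, sinh=0.829452; start (x,ẋ)=(0.080852, -0.380698) → end (x,ẋ)=(-0.103838, -1.118467)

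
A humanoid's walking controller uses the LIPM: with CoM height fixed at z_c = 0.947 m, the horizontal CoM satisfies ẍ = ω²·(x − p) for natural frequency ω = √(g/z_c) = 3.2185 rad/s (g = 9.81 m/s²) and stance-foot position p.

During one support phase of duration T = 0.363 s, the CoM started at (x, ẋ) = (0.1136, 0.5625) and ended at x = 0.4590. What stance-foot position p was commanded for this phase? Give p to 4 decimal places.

ωT = 3.2185·0.363 = 1.168316; cosh(ωT) = 1.763730, sinh(ωT) = 1.452840
x(T) = p + (x₀−p)·cosh(ωT) + (ẋ₀/ω)·sinh(ωT) ⇒ p·(1 − cosh) = x(T) − x₀·cosh − (ẋ₀/ω)·sinh
numerator   = 0.4590 − (0.1136)·1.763730 − (0.5625/3.2185)·1.452840 = 0.004726
denominator = 1 − 1.763730 = -0.763730
p = 0.004726 / -0.763730 = -0.0062

p = -0.0062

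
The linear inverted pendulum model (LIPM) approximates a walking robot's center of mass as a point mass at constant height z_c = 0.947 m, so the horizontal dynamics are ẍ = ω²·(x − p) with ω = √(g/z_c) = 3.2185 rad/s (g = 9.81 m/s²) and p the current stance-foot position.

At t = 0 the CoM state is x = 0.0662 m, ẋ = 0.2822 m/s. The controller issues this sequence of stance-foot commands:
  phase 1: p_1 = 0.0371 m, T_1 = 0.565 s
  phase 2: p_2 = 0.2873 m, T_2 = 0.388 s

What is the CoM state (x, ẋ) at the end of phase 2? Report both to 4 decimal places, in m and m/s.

phase 1: p=0.0371, T=0.565, ωT=1.818452, cosh=3.162296, sinh=3.000019; start (x,ẋ)=(0.066200, 0.282200) → end (x,ẋ)=(0.392166, 1.173377)
phase 2: p=0.2873, T=0.388, ωT=1.248778, cosh=1.886468, sinh=1.599613; start (x,ẋ)=(0.392166, 1.173377) → end (x,ẋ)=(1.068302, 2.753426)

x = 1.0683, ẋ = 2.7534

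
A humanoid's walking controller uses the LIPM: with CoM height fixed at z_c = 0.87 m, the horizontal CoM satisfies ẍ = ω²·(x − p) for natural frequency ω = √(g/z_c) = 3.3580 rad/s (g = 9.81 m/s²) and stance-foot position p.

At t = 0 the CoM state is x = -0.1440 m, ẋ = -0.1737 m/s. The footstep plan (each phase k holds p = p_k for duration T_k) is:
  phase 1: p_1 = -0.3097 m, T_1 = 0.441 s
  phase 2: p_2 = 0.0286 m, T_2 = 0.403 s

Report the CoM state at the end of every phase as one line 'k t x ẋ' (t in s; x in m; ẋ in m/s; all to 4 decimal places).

phase 1: p=-0.3097, T=0.441, ωT=1.480878, cosh=2.312121, sinh=2.084683; start (x,ẋ)=(-0.144000, -0.173700) → end (x,ẋ)=(-0.034416, 0.758345)
phase 2: p=0.0286, T=0.403, ωT=1.353274, cosh=2.064234, sinh=1.805841; start (x,ẋ)=(-0.034416, 0.758345) → end (x,ẋ)=(0.306337, 1.183270)

1 0.4410 -0.0344 0.7583
2 0.8440 0.3063 1.1833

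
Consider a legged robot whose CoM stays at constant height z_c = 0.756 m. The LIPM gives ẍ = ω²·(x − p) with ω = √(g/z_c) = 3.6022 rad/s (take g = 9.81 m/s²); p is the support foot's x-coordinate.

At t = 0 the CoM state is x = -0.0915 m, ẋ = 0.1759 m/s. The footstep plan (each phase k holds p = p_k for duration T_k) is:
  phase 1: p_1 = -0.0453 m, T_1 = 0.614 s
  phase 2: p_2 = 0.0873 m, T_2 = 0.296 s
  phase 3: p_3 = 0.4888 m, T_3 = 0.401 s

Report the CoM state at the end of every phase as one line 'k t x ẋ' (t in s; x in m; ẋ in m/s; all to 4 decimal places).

1 0.6140 -0.0385 0.0620
2 0.9100 -0.0950 -0.4793
3 1.3110 -1.0839 -5.2824

phase 1: p=-0.0453, T=0.614, ωT=2.211751, cosh=4.620599, sinh=4.511091; start (x,ẋ)=(-0.091500, 0.175900) → end (x,ẋ)=(-0.038489, 0.062020)
phase 2: p=0.0873, T=0.296, ωT=1.066251, cosh=1.624384, sinh=1.280087; start (x,ẋ)=(-0.038489, 0.062020) → end (x,ẋ)=(-0.094991, -0.479286)
phase 3: p=0.4888, T=0.401, ωT=1.444482, cosh=2.237762, sinh=2.001894; start (x,ẋ)=(-0.094991, -0.479286) → end (x,ẋ)=(-1.083944, -5.282373)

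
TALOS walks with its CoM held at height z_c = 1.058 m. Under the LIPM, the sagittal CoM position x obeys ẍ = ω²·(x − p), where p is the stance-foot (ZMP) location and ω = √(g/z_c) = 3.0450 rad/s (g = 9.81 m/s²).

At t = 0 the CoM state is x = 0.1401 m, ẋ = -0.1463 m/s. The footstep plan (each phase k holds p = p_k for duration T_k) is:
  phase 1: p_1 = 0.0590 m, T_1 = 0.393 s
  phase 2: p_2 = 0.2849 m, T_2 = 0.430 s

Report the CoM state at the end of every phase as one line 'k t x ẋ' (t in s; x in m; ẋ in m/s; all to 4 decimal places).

1 0.3930 0.1332 0.1071
2 0.8230 0.0439 -0.5802

phase 1: p=0.0590, T=0.393, ωT=1.196685, cosh=1.805662, sinh=1.503467; start (x,ẋ)=(0.140100, -0.146300) → end (x,ẋ)=(0.133204, 0.107112)
phase 2: p=0.2849, T=0.430, ωT=1.309350, cosh=1.986880, sinh=1.716885; start (x,ẋ)=(0.133204, 0.107112) → end (x,ẋ)=(0.043891, -0.580237)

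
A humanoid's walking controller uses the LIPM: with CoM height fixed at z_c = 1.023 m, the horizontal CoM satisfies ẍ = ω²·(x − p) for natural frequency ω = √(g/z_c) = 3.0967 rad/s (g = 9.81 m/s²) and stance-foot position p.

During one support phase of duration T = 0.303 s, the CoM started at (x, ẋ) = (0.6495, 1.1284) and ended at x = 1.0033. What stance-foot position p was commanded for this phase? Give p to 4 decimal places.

ωT = 3.0967·0.303 = 0.938300; cosh(ωT) = 1.473463, sinh(ωT) = 1.082170
x(T) = p + (x₀−p)·cosh(ωT) + (ẋ₀/ω)·sinh(ωT) ⇒ p·(1 − cosh) = x(T) − x₀·cosh − (ẋ₀/ω)·sinh
numerator   = 1.0033 − (0.6495)·1.473463 − (1.1284/3.0967)·1.082170 = -0.348044
denominator = 1 − 1.473463 = -0.473463
p = -0.348044 / -0.473463 = 0.7351

p = 0.7351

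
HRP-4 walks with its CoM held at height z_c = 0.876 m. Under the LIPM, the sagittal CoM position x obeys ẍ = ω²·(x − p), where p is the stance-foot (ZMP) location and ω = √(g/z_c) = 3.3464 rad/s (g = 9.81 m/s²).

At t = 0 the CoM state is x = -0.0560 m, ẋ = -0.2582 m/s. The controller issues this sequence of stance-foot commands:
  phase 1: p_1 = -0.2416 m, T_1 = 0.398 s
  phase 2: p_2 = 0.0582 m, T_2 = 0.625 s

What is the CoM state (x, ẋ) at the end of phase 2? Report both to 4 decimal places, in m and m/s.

phase 1: p=-0.2416, T=0.398, ωT=1.331867, cosh=2.026047, sinh=1.762063; start (x,ẋ)=(-0.056000, -0.258200) → end (x,ẋ)=(-0.001522, 0.571278)
phase 2: p=0.0582, T=0.625, ωT=2.091500, cosh=4.110277, sinh=3.986775; start (x,ẋ)=(-0.001522, 0.571278) → end (x,ẋ)=(0.493324, 1.551336)

x = 0.4933, ẋ = 1.5513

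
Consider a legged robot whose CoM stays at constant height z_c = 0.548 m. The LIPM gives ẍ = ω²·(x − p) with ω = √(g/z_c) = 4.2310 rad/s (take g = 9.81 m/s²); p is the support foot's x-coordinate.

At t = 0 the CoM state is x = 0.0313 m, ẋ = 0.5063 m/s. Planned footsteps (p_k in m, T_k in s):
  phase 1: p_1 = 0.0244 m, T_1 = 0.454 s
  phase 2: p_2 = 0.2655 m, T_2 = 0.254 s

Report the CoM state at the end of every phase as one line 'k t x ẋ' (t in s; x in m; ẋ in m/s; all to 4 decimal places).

phase 1: p=0.0244, T=0.454, ωT=1.920874, cosh=3.486701, sinh=3.340222; start (x,ẋ)=(0.031300, 0.506300) → end (x,ẋ)=(0.448164, 1.862831)
phase 2: p=0.2655, T=0.254, ωT=1.074674, cosh=1.635223, sinh=1.293814; start (x,ẋ)=(0.448164, 1.862831) → end (x,ẋ)=(1.133839, 4.046070)

1 0.4540 0.4482 1.8628
2 0.7080 1.1338 4.0461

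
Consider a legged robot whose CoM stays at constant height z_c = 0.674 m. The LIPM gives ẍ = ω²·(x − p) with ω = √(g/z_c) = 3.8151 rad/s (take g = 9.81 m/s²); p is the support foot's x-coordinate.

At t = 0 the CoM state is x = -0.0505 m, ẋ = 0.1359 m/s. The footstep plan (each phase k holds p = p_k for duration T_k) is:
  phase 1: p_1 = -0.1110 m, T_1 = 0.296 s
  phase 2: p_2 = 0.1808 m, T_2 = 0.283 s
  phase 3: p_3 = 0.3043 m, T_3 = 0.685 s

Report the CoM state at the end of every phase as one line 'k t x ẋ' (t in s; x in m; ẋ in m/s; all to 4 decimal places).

1 0.2960 0.0417 0.5519
2 0.5790 0.1408 0.2150
3 1.2640 -0.4350 -2.7590

phase 1: p=-0.1110, T=0.296, ωT=1.129270, cosh=1.708333, sinh=1.385063; start (x,ẋ)=(-0.050500, 0.135900) → end (x,ẋ)=(0.041692, 0.551854)
phase 2: p=0.1808, T=0.283, ωT=1.079673, cosh=1.641712, sinh=1.302006; start (x,ẋ)=(0.041692, 0.551854) → end (x,ẋ)=(0.140760, 0.214998)
phase 3: p=0.3043, T=0.685, ωT=2.613344, cosh=6.858942, sinh=6.785653; start (x,ẋ)=(0.140760, 0.214998) → end (x,ẋ)=(-0.435008, -2.759049)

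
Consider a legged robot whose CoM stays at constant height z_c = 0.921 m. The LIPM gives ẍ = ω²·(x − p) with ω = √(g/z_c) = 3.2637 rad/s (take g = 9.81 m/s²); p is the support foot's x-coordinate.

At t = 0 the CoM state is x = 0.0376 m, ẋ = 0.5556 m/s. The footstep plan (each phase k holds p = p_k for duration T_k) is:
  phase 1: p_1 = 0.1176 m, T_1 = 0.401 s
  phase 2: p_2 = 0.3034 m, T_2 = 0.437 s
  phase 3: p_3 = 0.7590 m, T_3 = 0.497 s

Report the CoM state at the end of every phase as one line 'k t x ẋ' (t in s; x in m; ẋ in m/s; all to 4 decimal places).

1 0.4010 0.2508 0.6554
2 0.8380 0.5815 1.1062
3 1.3350 1.1166 1.5001

phase 1: p=0.1176, T=0.401, ωT=1.308744, cosh=1.985840, sinh=1.715681; start (x,ẋ)=(0.037600, 0.555600) → end (x,ẋ)=(0.250804, 0.655375)
phase 2: p=0.3034, T=0.437, ωT=1.426237, cosh=2.201608, sinh=1.961396; start (x,ẋ)=(0.250804, 0.655375) → end (x,ẋ)=(0.581467, 1.106190)
phase 3: p=0.7590, T=0.497, ωT=1.622059, cosh=2.630498, sinh=2.433007; start (x,ẋ)=(0.581467, 1.106190) → end (x,ẋ)=(1.116636, 1.500109)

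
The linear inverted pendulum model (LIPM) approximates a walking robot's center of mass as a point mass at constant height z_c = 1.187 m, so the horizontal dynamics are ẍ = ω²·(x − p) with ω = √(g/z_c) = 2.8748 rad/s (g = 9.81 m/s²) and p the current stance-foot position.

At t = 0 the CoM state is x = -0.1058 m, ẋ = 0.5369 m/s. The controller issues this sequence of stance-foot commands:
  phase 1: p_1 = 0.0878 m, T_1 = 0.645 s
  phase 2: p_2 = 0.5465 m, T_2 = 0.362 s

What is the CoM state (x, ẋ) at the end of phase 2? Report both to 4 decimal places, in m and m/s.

x = -0.2562, ẋ = -1.7813

phase 1: p=0.0878, T=0.645, ωT=1.854246, cosh=3.271726, sinh=3.115155; start (x,ẋ)=(-0.105800, 0.536900) → end (x,ẋ)=(0.036183, 0.022815)
phase 2: p=0.5465, T=0.362, ωT=1.040678, cosh=1.592175, sinh=1.238960; start (x,ẋ)=(0.036183, 0.022815) → end (x,ẋ)=(-0.256182, -1.781303)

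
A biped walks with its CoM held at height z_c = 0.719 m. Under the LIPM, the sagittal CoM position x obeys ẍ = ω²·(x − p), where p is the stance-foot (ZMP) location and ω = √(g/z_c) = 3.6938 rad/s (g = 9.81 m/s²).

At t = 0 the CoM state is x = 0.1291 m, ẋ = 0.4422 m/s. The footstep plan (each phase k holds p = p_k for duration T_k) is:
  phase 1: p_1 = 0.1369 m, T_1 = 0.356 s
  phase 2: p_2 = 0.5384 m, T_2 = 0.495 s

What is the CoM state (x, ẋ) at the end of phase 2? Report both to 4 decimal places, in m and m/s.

phase 1: p=0.1369, T=0.356, ωT=1.314993, cosh=1.996600, sinh=1.728124; start (x,ẋ)=(0.129100, 0.442200) → end (x,ẋ)=(0.328207, 0.833107)
phase 2: p=0.5384, T=0.495, ωT=1.828431, cosh=3.192389, sinh=3.031724; start (x,ẋ)=(0.328207, 0.833107) → end (x,ẋ)=(0.551164, 0.305741)

x = 0.5512, ẋ = 0.3057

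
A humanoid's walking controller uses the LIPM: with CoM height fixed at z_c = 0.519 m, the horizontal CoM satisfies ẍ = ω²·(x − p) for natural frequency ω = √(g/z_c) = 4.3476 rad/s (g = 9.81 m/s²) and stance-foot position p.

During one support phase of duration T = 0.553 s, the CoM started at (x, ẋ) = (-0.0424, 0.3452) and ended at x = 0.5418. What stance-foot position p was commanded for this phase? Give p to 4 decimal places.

ωT = 4.3476·0.553 = 2.404223; cosh(ωT) = 5.580080, sinh(ωT) = 5.489744
x(T) = p + (x₀−p)·cosh(ωT) + (ẋ₀/ω)·sinh(ωT) ⇒ p·(1 − cosh) = x(T) − x₀·cosh − (ẋ₀/ω)·sinh
numerator   = 0.5418 − (-0.0424)·5.580080 − (0.3452/4.3476)·5.489744 = 0.342509
denominator = 1 − 5.580080 = -4.580080
p = 0.342509 / -4.580080 = -0.0748

p = -0.0748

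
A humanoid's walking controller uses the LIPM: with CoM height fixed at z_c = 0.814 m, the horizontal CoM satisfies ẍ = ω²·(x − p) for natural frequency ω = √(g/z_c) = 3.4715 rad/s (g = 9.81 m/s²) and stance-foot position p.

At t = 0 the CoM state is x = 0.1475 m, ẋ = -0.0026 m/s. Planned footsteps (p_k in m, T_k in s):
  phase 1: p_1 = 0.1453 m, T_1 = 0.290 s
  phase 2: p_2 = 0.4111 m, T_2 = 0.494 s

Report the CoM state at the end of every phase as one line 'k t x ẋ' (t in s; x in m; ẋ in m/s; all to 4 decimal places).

1 0.2900 0.1478 0.0050
2 0.7840 -0.3401 -2.4424

phase 1: p=0.1453, T=0.290, ωT=1.006735, cosh=1.551031, sinh=1.185621; start (x,ẋ)=(0.147500, -0.002600) → end (x,ẋ)=(0.147824, 0.005022)
phase 2: p=0.4111, T=0.494, ωT=1.714921, cosh=2.868107, sinh=2.688129; start (x,ẋ)=(0.147824, 0.005022) → end (x,ẋ)=(-0.340114, -2.442443)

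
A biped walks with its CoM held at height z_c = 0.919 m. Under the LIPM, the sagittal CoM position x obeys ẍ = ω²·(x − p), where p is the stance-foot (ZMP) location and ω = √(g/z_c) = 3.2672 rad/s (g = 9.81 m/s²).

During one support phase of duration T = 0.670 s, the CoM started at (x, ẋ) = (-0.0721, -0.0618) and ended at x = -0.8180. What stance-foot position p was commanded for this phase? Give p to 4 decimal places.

p = 0.1162

ωT = 3.2672·0.670 = 2.189024; cosh(ωT) = 4.519261, sinh(ωT) = 4.407235
x(T) = p + (x₀−p)·cosh(ωT) + (ẋ₀/ω)·sinh(ωT) ⇒ p·(1 − cosh) = x(T) − x₀·cosh − (ẋ₀/ω)·sinh
numerator   = -0.8180 − (-0.0721)·4.519261 − (-0.0618/3.2672)·4.407235 = -0.408797
denominator = 1 − 4.519261 = -3.519261
p = -0.408797 / -3.519261 = 0.1162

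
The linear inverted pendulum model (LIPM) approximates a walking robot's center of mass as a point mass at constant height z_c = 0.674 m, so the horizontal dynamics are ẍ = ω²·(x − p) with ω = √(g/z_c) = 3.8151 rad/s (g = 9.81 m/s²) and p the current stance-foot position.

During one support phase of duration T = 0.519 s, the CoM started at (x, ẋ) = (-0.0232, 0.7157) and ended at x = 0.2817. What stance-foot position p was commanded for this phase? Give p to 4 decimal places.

p = 0.1112

ωT = 3.8151·0.519 = 1.980037; cosh(ωT) = 3.690537, sinh(ωT) = 3.552473
x(T) = p + (x₀−p)·cosh(ωT) + (ẋ₀/ω)·sinh(ωT) ⇒ p·(1 − cosh) = x(T) − x₀·cosh − (ẋ₀/ω)·sinh
numerator   = 0.2817 − (-0.0232)·3.690537 − (0.7157/3.8151)·3.552473 = -0.299112
denominator = 1 − 3.690537 = -2.690537
p = -0.299112 / -2.690537 = 0.1112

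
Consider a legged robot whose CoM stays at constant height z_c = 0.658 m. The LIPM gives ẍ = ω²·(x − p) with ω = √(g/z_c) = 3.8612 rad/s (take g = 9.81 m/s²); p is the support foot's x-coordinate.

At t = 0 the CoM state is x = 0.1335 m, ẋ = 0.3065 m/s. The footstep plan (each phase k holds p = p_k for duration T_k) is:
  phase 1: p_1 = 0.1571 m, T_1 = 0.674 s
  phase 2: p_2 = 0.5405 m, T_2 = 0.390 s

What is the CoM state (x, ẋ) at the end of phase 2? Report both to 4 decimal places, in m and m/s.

phase 1: p=0.1571, T=0.674, ωT=2.602449, cosh=6.785420, sinh=6.711328; start (x,ẋ)=(0.133500, 0.306500) → end (x,ẋ)=(0.529706, 1.468166)
phase 2: p=0.5405, T=0.390, ωT=1.505868, cosh=2.364945, sinh=2.143120; start (x,ẋ)=(0.529706, 1.468166) → end (x,ẋ)=(1.329863, 3.382809)

x = 1.3299, ẋ = 3.3828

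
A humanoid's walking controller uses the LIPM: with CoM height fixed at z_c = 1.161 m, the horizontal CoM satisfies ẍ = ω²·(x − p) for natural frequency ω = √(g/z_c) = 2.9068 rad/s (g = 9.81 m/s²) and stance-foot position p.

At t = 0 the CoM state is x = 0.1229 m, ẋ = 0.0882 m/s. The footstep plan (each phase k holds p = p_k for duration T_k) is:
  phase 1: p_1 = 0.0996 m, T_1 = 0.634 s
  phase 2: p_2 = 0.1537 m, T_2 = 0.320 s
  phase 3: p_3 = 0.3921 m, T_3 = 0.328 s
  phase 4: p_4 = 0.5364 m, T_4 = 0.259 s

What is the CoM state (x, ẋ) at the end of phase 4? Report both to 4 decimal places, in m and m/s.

x = 1.6564, ẋ = 3.5904

phase 1: p=0.0996, T=0.634, ωT=1.842911, cosh=3.236626, sinh=3.078270; start (x,ẋ)=(0.122900, 0.088200) → end (x,ẋ)=(0.268416, 0.493957)
phase 2: p=0.1537, T=0.320, ωT=0.930176, cosh=1.464720, sinh=1.070236; start (x,ẋ)=(0.268416, 0.493957) → end (x,ẋ)=(0.503594, 1.080386)
phase 3: p=0.3921, T=0.328, ωT=0.953430, cosh=1.490006, sinh=1.104589; start (x,ẋ)=(0.503594, 1.080386) → end (x,ẋ)=(0.968775, 1.967768)
phase 4: p=0.5364, T=0.259, ωT=0.752861, cosh=1.297041, sinh=0.826024; start (x,ẋ)=(0.968775, 1.967768) → end (x,ẋ)=(1.656388, 3.590447)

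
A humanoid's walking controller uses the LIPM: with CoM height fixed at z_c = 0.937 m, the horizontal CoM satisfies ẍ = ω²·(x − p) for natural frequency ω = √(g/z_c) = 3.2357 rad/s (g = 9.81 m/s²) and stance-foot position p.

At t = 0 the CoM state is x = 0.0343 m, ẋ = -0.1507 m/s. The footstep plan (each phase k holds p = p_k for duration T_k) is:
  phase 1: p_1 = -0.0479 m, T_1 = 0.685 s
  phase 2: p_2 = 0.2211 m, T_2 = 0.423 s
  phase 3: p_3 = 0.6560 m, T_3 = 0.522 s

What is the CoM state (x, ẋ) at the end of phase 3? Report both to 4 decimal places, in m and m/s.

phase 1: p=-0.0479, T=0.685, ωT=2.216455, cosh=4.641869, sinh=4.532875; start (x,ẋ)=(0.034300, -0.150700) → end (x,ẋ)=(0.122547, 0.506100)
phase 2: p=0.2211, T=0.423, ωT=1.368701, cosh=2.092340, sinh=1.837903; start (x,ẋ)=(0.122547, 0.506100) → end (x,ẋ)=(0.302362, 0.472846)
phase 3: p=0.6560, T=0.522, ωT=1.689035, cosh=2.799477, sinh=2.614779; start (x,ẋ)=(0.302362, 0.472846) → end (x,ẋ)=(0.048107, -1.668284)

x = 0.0481, ẋ = -1.6683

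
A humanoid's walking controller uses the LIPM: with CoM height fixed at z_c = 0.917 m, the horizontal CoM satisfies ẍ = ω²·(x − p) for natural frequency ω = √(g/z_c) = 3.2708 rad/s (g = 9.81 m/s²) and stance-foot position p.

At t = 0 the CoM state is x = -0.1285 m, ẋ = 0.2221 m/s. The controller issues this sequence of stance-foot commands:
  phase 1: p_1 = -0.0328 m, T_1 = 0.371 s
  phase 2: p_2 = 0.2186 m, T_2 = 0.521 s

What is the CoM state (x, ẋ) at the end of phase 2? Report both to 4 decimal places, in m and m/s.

x = -0.7566, ẋ = -3.0113

phase 1: p=-0.0328, T=0.371, ωT=1.213467, cosh=1.831148, sinh=1.533983; start (x,ẋ)=(-0.128500, 0.222100) → end (x,ẋ)=(-0.103877, -0.073462)
phase 2: p=0.2186, T=0.521, ωT=1.704087, cosh=2.839151, sinh=2.657213; start (x,ẋ)=(-0.103877, -0.073462) → end (x,ẋ)=(-0.756644, -3.011291)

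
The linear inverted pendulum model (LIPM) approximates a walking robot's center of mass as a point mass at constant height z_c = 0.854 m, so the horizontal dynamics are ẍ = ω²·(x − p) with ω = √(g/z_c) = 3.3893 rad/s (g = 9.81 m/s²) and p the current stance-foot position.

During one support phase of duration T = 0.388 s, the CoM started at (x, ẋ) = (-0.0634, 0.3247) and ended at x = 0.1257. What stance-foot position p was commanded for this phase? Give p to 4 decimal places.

ωT = 3.3893·0.388 = 1.315048; cosh(ωT) = 1.996696, sinh(ωT) = 1.728235
x(T) = p + (x₀−p)·cosh(ωT) + (ẋ₀/ω)·sinh(ωT) ⇒ p·(1 − cosh) = x(T) − x₀·cosh − (ẋ₀/ω)·sinh
numerator   = 0.1257 − (-0.0634)·1.996696 − (0.3247/3.3893)·1.728235 = 0.086723
denominator = 1 − 1.996696 = -0.996696
p = 0.086723 / -0.996696 = -0.0870

p = -0.0870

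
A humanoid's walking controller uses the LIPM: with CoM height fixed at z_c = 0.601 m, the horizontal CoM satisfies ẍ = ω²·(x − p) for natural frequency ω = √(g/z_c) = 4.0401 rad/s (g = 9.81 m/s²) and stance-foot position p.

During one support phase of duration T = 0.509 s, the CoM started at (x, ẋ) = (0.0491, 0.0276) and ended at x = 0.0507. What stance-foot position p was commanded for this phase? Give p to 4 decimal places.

p = 0.0574

ωT = 4.0401·0.509 = 2.056411; cosh(ωT) = 3.972886, sinh(ωT) = 3.844974
x(T) = p + (x₀−p)·cosh(ωT) + (ẋ₀/ω)·sinh(ωT) ⇒ p·(1 − cosh) = x(T) − x₀·cosh − (ẋ₀/ω)·sinh
numerator   = 0.0507 − (0.0491)·3.972886 − (0.0276/4.0401)·3.844974 = -0.170636
denominator = 1 − 3.972886 = -2.972886
p = -0.170636 / -2.972886 = 0.0574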